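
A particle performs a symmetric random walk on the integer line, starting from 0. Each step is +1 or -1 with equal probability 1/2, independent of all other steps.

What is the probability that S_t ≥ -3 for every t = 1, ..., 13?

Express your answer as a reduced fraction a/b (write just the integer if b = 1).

Let f(t,s) = #length-t paths at position s with S_1..S_t all ≥ -3.
f(t,s) = f(t-1,s-1) + f(t-1,s+1) for s ≥ -3; f(t,s) = 0 for s < -3.
t=0: f(0,0)=1
t=1: f(1,-1)=1 f(1,1)=1
t=2: f(2,-2)=1 f(2,0)=2 f(2,2)=1
t=3: f(3,-3)=1 f(3,-1)=3 f(3,1)=3 f(3,3)=1
t=4: f(4,-2)=4 f(4,0)=6 f(4,2)=4 f(4,4)=1
t=5: f(5,-3)=4 f(5,-1)=10 f(5,1)=10 f(5,3)=5 f(5,5)=1
t=6: f(6,-2)=14 f(6,0)=20 f(6,2)=15 f(6,4)=6 f(6,6)=1
t=7: f(7,-3)=14 f(7,-1)=34 f(7,1)=35 f(7,3)=21 f(7,5)=7 f(7,7)=1
t=8: f(8,-2)=48 f(8,0)=69 f(8,2)=56 f(8,4)=28 f(8,6)=8 f(8,8)=1
t=9: f(9,-3)=48 f(9,-1)=117 f(9,1)=125 f(9,3)=84 f(9,5)=36 f(9,7)=9 f(9,9)=1
t=10: f(10,-2)=165 f(10,0)=242 f(10,2)=209 f(10,4)=120 f(10,6)=45 f(10,8)=10 f(10,10)=1
t=11: f(11,-3)=165 f(11,-1)=407 f(11,1)=451 f(11,3)=329 f(11,5)=165 f(11,7)=55 f(11,9)=11 f(11,11)=1
t=12: f(12,-2)=572 f(12,0)=858 f(12,2)=780 f(12,4)=494 f(12,6)=220 f(12,8)=66 f(12,10)=12 f(12,12)=1
t=13: f(13,-3)=572 f(13,-1)=1430 f(13,1)=1638 f(13,3)=1274 f(13,5)=714 f(13,7)=286 f(13,9)=78 f(13,11)=13 f(13,13)=1
Σ_s f(13,s) = 6006
P = 6006/8192 = 3003/4096

Answer: 3003/4096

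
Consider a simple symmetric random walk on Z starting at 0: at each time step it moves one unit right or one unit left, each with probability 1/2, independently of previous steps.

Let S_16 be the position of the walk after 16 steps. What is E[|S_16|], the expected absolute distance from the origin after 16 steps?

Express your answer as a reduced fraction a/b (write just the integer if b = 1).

S_16 takes values m ≡ 0 (mod 2) with |m| ≤ 16; P(S_16=m) = C(16,(16+m)/2)/2^16.
Total paths: 2^16 = 65536
Distribution: P(S=-16)=1/65536, P(S=-14)=16/65536, P(S=-12)=120/65536, P(S=-10)=560/65536, P(S=-8)=1820/65536, P(S=-6)=4368/65536, P(S=-4)=8008/65536, P(S=-2)=11440/65536, P(S=0)=12870/65536, P(S=2)=11440/65536, P(S=4)=8008/65536, P(S=6)=4368/65536, P(S=8)=1820/65536, P(S=10)=560/65536, P(S=12)=120/65536, P(S=14)=16/65536, P(S=16)=1/65536
E[|S_16|] = Σ_m |m|·P(S_16=m) = 205920/65536 = 6435/2048

Answer: 6435/2048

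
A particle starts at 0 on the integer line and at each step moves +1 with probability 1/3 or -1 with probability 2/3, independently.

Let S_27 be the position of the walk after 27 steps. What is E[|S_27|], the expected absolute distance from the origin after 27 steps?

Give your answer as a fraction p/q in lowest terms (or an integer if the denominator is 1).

Answer: 862142190941/94143178827

Derivation:
S_27 takes values m ≡ 1 (mod 2) with |m| ≤ 27; P(S_27=m) = C(27,(27+m)/2) · (1/3)^((27+m)/2) · (2/3)^((27-m)/2).
Distribution: P(S=-27)=134217728/7625597484987, P(S=-25)=67108864/282429536481, P(S=-23)=436207616/282429536481, P(S=-21)=5452595200/847288609443, P(S=-19)=5452595200/282429536481, P(S=-17)=12540968960/282429536481, P(S=-15)=68975329280/847288609443, P(S=-13)=34487664640/282429536481, P(S=-11)=43109580800/282429536481, P(S=-9)=409541017600/2541865828329, P(S=-7)=40954101760/282429536481, P(S=-5)=31646351360/282429536481, P(S=-3)=63292702720/847288609443, P(S=-1)=12171673600/282429536481, P(S=1)=6085836800/282429536481, P(S=3)=7911587840/847288609443, P(S=5)=988948480/282429536481, P(S=7)=319953920/282429536481, P(S=9)=799884800/2541865828329, P(S=11)=21049600/282429536481, P(S=13)=4209920/282429536481, P(S=15)=2104960/847288609443, P(S=17)=95680/282429536481, P(S=19)=10400/282429536481, P(S=21)=2600/847288609443, P(S=23)=52/282429536481, P(S=25)=2/282429536481, P(S=27)=1/7625597484987
E[|S_27|] = Σ_m |m|·P(S_27=m) = 862142190941/94143178827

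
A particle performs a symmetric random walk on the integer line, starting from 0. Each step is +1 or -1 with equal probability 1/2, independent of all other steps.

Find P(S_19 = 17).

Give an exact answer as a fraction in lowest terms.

To reach position 17 after 19 steps: need 18 steps of +1 and 1 of -1.
Favorable paths: C(19,18) = 19
Total paths: 2^19 = 524288
P = 19/524288 = 19/524288

Answer: 19/524288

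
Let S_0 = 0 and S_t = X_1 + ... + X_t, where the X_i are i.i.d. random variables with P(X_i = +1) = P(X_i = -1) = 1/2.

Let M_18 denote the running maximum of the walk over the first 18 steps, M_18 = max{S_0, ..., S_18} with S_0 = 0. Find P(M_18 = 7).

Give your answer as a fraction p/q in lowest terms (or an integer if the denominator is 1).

Let M_18 = max(S_0,...,S_18). Use the reflection principle: for j ≥ 1, #{paths with M_18 ≥ j} = #{S_18 ≥ j} + #{S_18 ≥ j+1}.
By reflection, #{M_18 ≥ 7} = #{S_18 ≥ 7} + #{S_18 ≥ 8} = 12616 + 12616 = 25232.
#{M_18 ≥ 8} = #{S_18 ≥ 8} + #{S_18 ≥ 9} = 12616 + 4048 = 16664.
#{M_18 = 7} = 25232 - 16664 = 8568.
P(M_18 = 7) = 8568/262144 = 1071/32768

Answer: 1071/32768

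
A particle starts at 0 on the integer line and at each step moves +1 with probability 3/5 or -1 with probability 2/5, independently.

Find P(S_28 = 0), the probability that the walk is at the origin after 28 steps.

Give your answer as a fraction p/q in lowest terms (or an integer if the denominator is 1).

Answer: 125748153014943744/1490116119384765625

Derivation:
To be at 0 after 28 steps: need exactly 14 steps of +1 and 14 of -1.
Number of such sequences: C(28,14) = 40116600
Each has probability (3/5)^14 · (2/5)^14 = 78364164096/37252902984619140625
P = 40116600 · 78364164096/37252902984619140625 = 125748153014943744/1490116119384765625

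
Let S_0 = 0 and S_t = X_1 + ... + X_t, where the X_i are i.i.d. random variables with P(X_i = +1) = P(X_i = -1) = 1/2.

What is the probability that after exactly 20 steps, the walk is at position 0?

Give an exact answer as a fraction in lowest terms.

Answer: 46189/262144

Derivation:
To return to 0 after 20 steps: need exactly 10 steps of +1 and 10 of -1.
Favorable paths: C(20,10) = 184756
Total paths: 2^20 = 1048576
P = 184756/1048576 = 46189/262144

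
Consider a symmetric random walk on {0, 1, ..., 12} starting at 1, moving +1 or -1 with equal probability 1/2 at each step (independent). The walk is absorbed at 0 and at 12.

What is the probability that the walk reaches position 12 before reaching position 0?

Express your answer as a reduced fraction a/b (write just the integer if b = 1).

Symmetric walk (p = 1/2): the harmonic-function argument gives P(hit 12 before 0 | start at 1) = a/N.
P = 1/12 = 1/12

Answer: 1/12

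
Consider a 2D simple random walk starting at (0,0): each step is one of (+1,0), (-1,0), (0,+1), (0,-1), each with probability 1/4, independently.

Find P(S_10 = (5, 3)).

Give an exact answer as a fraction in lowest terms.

Let h be the number of horizontal steps (so 10-h are vertical). To end at (5,3) need (h+5)/2 right-steps and ((10-h)+3)/2 up-steps.
Sum over h with 5 ≤ h ≤ 7, h ≡ 1 (mod 2), 10-h ≡ 1 (mod 2):
h=5: C(10,5)·C(5,5)·C(5,4) = 252·1·5 = 1260
h=7: C(10,7)·C(7,6)·C(3,3) = 120·7·1 = 840
Total favorable: 2100
Total paths: 4^10 = 1048576
P = 2100/1048576 = 525/262144

Answer: 525/262144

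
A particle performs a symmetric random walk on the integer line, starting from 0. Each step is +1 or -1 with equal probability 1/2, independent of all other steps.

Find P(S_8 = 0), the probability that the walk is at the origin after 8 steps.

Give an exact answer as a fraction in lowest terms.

To return to 0 after 8 steps: need exactly 4 steps of +1 and 4 of -1.
Favorable paths: C(8,4) = 70
Total paths: 2^8 = 256
P = 70/256 = 35/128

Answer: 35/128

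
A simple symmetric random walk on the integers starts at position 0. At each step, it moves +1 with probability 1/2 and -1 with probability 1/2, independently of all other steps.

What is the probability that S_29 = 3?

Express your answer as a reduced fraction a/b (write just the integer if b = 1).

To reach position 3 after 29 steps: need 16 steps of +1 and 13 of -1.
Favorable paths: C(29,16) = 67863915
Total paths: 2^29 = 536870912
P = 67863915/536870912 = 67863915/536870912

Answer: 67863915/536870912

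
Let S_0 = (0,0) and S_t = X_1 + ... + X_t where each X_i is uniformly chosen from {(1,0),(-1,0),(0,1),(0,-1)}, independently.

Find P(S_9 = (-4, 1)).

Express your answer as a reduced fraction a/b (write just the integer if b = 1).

Let h be the number of horizontal steps (so 9-h are vertical). To end at (-4,1) need (h-4)/2 right-steps and ((9-h)+1)/2 up-steps.
Sum over h with 4 ≤ h ≤ 8, h ≡ 0 (mod 2), 9-h ≡ 1 (mod 2):
h=4: C(9,4)·C(4,0)·C(5,3) = 126·1·10 = 1260
h=6: C(9,6)·C(6,1)·C(3,2) = 84·6·3 = 1512
h=8: C(9,8)·C(8,2)·C(1,1) = 9·28·1 = 252
Total favorable: 3024
Total paths: 4^9 = 262144
P = 3024/262144 = 189/16384

Answer: 189/16384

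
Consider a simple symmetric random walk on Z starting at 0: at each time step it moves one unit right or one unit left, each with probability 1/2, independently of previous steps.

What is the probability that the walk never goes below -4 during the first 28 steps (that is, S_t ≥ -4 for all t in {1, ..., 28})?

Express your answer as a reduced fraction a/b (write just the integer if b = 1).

Let f(t,s) = #length-t paths at position s with S_1..S_t all ≥ -4.
f(t,s) = f(t-1,s-1) + f(t-1,s+1) for s ≥ -4; f(t,s) = 0 for s < -4.
t=0: f(0,0)=1
t=1: f(1,-1)=1 f(1,1)=1
t=2: f(2,-2)=1 f(2,0)=2 f(2,2)=1
t=3: f(3,-3)=1 f(3,-1)=3 f(3,1)=3 f(3,3)=1
t=4: f(4,-4)=1 f(4,-2)=4 f(4,0)=6 f(4,2)=4 f(4,4)=1
t=5: f(5,-3)=5 f(5,-1)=10 f(5,1)=10 f(5,3)=5 f(5,5)=1
t=6: f(6,-4)=5 f(6,-2)=15 f(6,0)=20 f(6,2)=15 f(6,4)=6 f(6,6)=1
t=7: f(7,-3)=20 f(7,-1)=35 f(7,1)=35 f(7,3)=21 f(7,5)=7 f(7,7)=1
t=8: f(8,-4)=20 f(8,-2)=55 f(8,0)=70 f(8,2)=56 f(8,4)=28 f(8,6)=8 f(8,8)=1
t=9: f(9,-3)=75 f(9,-1)=125 f(9,1)=126 f(9,3)=84 f(9,5)=36 f(9,7)=9 f(9,9)=1
t=10: f(10,-4)=75 f(10,-2)=200 f(10,0)=251 f(10,2)=210 f(10,4)=120 f(10,6)=45 f(10,8)=10 f(10,10)=1
t=11: f(11,-3)=275 f(11,-1)=451 f(11,1)=461 f(11,3)=330 f(11,5)=165 f(11,7)=55 f(11,9)=11 f(11,11)=1
t=12: f(12,-4)=275 f(12,-2)=726 f(12,0)=912 f(12,2)=791 f(12,4)=495 f(12,6)=220 f(12,8)=66 f(12,10)=12 f(12,12)=1
t=13: f(13,-3)=1001 f(13,-1)=1638 f(13,1)=1703 f(13,3)=1286 f(13,5)=715 f(13,7)=286 f(13,9)=78 f(13,11)=13 f(13,13)=1
t=14: f(14,-4)=1001 f(14,-2)=2639 f(14,0)=3341 f(14,2)=2989 f(14,4)=2001 f(14,6)=1001 f(14,8)=364 f(14,10)=91 f(14,12)=14 f(14,14)=1
t=15: f(15,-3)=3640 f(15,-1)=5980 f(15,1)=6330 f(15,3)=4990 f(15,5)=3002 f(15,7)=1365 f(15,9)=455 f(15,11)=105 f(15,13)=15 f(15,15)=1
t=16: f(16,-4)=3640 f(16,-2)=9620 f(16,0)=12310 f(16,2)=11320 f(16,4)=7992 f(16,6)=4367 f(16,8)=1820 f(16,10)=560 f(16,12)=120 f(16,14)=16 f(16,16)=1
t=17: f(17,-3)=13260 f(17,-1)=21930 f(17,1)=23630 f(17,3)=19312 f(17,5)=12359 f(17,7)=6187 f(17,9)=2380 f(17,11)=680 f(17,13)=136 f(17,15)=17 f(17,17)=1
t=18: f(18,-4)=13260 f(18,-2)=35190 f(18,0)=45560 f(18,2)=42942 f(18,4)=31671 f(18,6)=18546 f(18,8)=8567 f(18,10)=3060 f(18,12)=816 f(18,14)=153 f(18,16)=18 f(18,18)=1
t=19: f(19,-3)=48450 f(19,-1)=80750 f(19,1)=88502 f(19,3)=74613 f(19,5)=50217 f(19,7)=27113 f(19,9)=11627 f(19,11)=3876 f(19,13)=969 f(19,15)=171 f(19,17)=19 f(19,19)=1
t=20: f(20,-4)=48450 f(20,-2)=129200 f(20,0)=169252 f(20,2)=163115 f(20,4)=124830 f(20,6)=77330 f(20,8)=38740 f(20,10)=15503 f(20,12)=4845 f(20,14)=1140 f(20,16)=190 f(20,18)=20 f(20,20)=1
t=21: f(21,-3)=177650 f(21,-1)=298452 f(21,1)=332367 f(21,3)=287945 f(21,5)=202160 f(21,7)=116070 f(21,9)=54243 f(21,11)=20348 f(21,13)=5985 f(21,15)=1330 f(21,17)=210 f(21,19)=21 f(21,21)=1
t=22: f(22,-4)=177650 f(22,-2)=476102 f(22,0)=630819 f(22,2)=620312 f(22,4)=490105 f(22,6)=318230 f(22,8)=170313 f(22,10)=74591 f(22,12)=26333 f(22,14)=7315 f(22,16)=1540 f(22,18)=231 f(22,20)=22 f(22,22)=1
t=23: f(23,-3)=653752 f(23,-1)=1106921 f(23,1)=1251131 f(23,3)=1110417 f(23,5)=808335 f(23,7)=488543 f(23,9)=244904 f(23,11)=100924 f(23,13)=33648 f(23,15)=8855 f(23,17)=1771 f(23,19)=253 f(23,21)=23 f(23,23)=1
t=24: f(24,-4)=653752 f(24,-2)=1760673 f(24,0)=2358052 f(24,2)=2361548 f(24,4)=1918752 f(24,6)=1296878 f(24,8)=733447 f(24,10)=345828 f(24,12)=134572 f(24,14)=42503 f(24,16)=10626 f(24,18)=2024 f(24,20)=276 f(24,22)=24 f(24,24)=1
t=25: f(25,-3)=2414425 f(25,-1)=4118725 f(25,1)=4719600 f(25,3)=4280300 f(25,5)=3215630 f(25,7)=2030325 f(25,9)=1079275 f(25,11)=480400 f(25,13)=177075 f(25,15)=53129 f(25,17)=12650 f(25,19)=2300 f(25,21)=300 f(25,23)=25 f(25,25)=1
t=26: f(26,-4)=2414425 f(26,-2)=6533150 f(26,0)=8838325 f(26,2)=8999900 f(26,4)=7495930 f(26,6)=5245955 f(26,8)=3109600 f(26,10)=1559675 f(26,12)=657475 f(26,14)=230204 f(26,16)=65779 f(26,18)=14950 f(26,20)=2600 f(26,22)=325 f(26,24)=26 f(26,26)=1
t=27: f(27,-3)=8947575 f(27,-1)=15371475 f(27,1)=17838225 f(27,3)=16495830 f(27,5)=12741885 f(27,7)=8355555 f(27,9)=4669275 f(27,11)=2217150 f(27,13)=887679 f(27,15)=295983 f(27,17)=80729 f(27,19)=17550 f(27,21)=2925 f(27,23)=351 f(27,25)=27 f(27,27)=1
t=28: f(28,-4)=8947575 f(28,-2)=24319050 f(28,0)=33209700 f(28,2)=34334055 f(28,4)=29237715 f(28,6)=21097440 f(28,8)=13024830 f(28,10)=6886425 f(28,12)=3104829 f(28,14)=1183662 f(28,16)=376712 f(28,18)=98279 f(28,20)=20475 f(28,22)=3276 f(28,24)=378 f(28,26)=28 f(28,28)=1
Σ_s f(28,s) = 175844430
P = 175844430/268435456 = 87922215/134217728

Answer: 87922215/134217728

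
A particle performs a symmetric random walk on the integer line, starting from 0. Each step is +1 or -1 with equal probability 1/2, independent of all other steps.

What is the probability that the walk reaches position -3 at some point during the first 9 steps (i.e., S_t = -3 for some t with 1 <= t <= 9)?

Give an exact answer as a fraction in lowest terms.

Answer: 11/32

Derivation:
Count via complement. Let g(t,s) = #length-t paths at position s with S_1..S_t all ≠ -3.
g(t,s) = g(t-1,s-1) + g(t-1,s+1) for s ≠ -3; g(t,-3) = 0.
t=0: g(0,0)=1
t=1: g(1,-1)=1 g(1,1)=1
t=2: g(2,-2)=1 g(2,0)=2 g(2,2)=1
t=3: g(3,-1)=3 g(3,1)=3 g(3,3)=1
t=4: g(4,-2)=3 g(4,0)=6 g(4,2)=4 g(4,4)=1
t=5: g(5,-1)=9 g(5,1)=10 g(5,3)=5 g(5,5)=1
t=6: g(6,-2)=9 g(6,0)=19 g(6,2)=15 g(6,4)=6 g(6,6)=1
t=7: g(7,-1)=28 g(7,1)=34 g(7,3)=21 g(7,5)=7 g(7,7)=1
t=8: g(8,-2)=28 g(8,0)=62 g(8,2)=55 g(8,4)=28 g(8,6)=8 g(8,8)=1
t=9: g(9,-1)=90 g(9,1)=117 g(9,3)=83 g(9,5)=36 g(9,7)=9 g(9,9)=1
Paths never hitting -3: Σ_s g(9,s) = 336
Paths hitting -3: 2^9 - 336 = 176
P = 176/512 = 11/32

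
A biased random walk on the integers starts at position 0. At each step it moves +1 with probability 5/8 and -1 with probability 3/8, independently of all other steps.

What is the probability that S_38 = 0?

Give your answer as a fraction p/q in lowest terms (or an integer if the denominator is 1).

Answer: 97943396939492212772369384765625/2596148429267413814265248164610048

Derivation:
To be at 0 after 38 steps: need exactly 19 steps of +1 and 19 of -1.
Number of such sequences: C(38,19) = 35345263800
Each has probability (5/8)^19 · (3/8)^19 = 22168378200531005859375/20769187434139310514121985316880384
P = 35345263800 · 22168378200531005859375/20769187434139310514121985316880384 = 97943396939492212772369384765625/2596148429267413814265248164610048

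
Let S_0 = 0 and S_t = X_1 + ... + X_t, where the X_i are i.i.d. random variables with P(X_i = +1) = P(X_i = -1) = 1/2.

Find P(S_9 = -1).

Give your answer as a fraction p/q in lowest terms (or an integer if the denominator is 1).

Answer: 63/256

Derivation:
To reach position -1 after 9 steps: need 4 steps of +1 and 5 of -1.
Favorable paths: C(9,4) = 126
Total paths: 2^9 = 512
P = 126/512 = 63/256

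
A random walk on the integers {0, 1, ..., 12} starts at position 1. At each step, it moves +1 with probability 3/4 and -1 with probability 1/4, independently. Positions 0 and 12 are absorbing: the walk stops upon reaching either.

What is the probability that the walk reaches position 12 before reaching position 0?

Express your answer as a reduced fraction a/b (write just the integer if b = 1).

Answer: 177147/265720

Derivation:
Biased walk: p = 3/4, q = 1/4, r = q/p = 1/3
Gambler's ruin: P(hit 12 before 0 | start at 1) = (1 - r^a)/(1 - r^N)
r^1 = 1/3; r^12 = 1/531441
P = (1 - 1/3) / (1 - 1/531441) = 2/3 / 531440/531441 = 177147/265720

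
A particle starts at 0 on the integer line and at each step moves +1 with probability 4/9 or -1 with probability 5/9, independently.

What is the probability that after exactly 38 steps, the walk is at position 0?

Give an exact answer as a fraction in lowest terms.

To be at 0 after 38 steps: need exactly 19 steps of +1 and 19 of -1.
Number of such sequences: C(38,19) = 35345263800
Each has probability (4/9)^19 · (5/9)^19 = 5242880000000000000000000/1824800363140073127359051977856583921
P = 35345263800 · 5242880000000000000000000/1824800363140073127359051977856583921 = 61770325557248000000000000000000000/608266787713357709119683992618861307

Answer: 61770325557248000000000000000000000/608266787713357709119683992618861307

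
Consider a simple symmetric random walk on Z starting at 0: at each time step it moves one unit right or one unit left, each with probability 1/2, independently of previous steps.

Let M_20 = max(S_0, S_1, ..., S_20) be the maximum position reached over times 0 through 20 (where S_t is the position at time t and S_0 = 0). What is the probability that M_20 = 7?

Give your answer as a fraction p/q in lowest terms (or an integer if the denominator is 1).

Answer: 4845/131072

Derivation:
Let M_20 = max(S_0,...,S_20). Use the reflection principle: for j ≥ 1, #{paths with M_20 ≥ j} = #{S_20 ≥ j} + #{S_20 ≥ j+1}.
By reflection, #{M_20 ≥ 7} = #{S_20 ≥ 7} + #{S_20 ≥ 8} = 60460 + 60460 = 120920.
#{M_20 ≥ 8} = #{S_20 ≥ 8} + #{S_20 ≥ 9} = 60460 + 21700 = 82160.
#{M_20 = 7} = 120920 - 82160 = 38760.
P(M_20 = 7) = 38760/1048576 = 4845/131072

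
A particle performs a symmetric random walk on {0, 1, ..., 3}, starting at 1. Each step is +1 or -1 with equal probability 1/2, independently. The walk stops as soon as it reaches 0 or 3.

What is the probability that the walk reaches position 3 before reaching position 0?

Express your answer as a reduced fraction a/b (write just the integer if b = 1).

Answer: 1/3

Derivation:
Symmetric walk (p = 1/2): the harmonic-function argument gives P(hit 3 before 0 | start at 1) = a/N.
P = 1/3 = 1/3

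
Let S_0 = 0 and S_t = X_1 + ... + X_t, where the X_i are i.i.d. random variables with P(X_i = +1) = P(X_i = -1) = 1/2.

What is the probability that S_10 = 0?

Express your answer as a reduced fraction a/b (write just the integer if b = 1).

Answer: 63/256

Derivation:
To return to 0 after 10 steps: need exactly 5 steps of +1 and 5 of -1.
Favorable paths: C(10,5) = 252
Total paths: 2^10 = 1024
P = 252/1024 = 63/256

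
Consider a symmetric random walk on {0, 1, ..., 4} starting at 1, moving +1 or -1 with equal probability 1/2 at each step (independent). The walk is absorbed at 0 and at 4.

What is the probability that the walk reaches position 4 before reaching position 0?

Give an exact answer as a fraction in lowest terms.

Symmetric walk (p = 1/2): the harmonic-function argument gives P(hit 4 before 0 | start at 1) = a/N.
P = 1/4 = 1/4

Answer: 1/4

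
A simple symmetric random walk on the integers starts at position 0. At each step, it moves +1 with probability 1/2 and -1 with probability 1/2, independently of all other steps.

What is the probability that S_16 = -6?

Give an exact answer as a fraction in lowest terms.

To reach position -6 after 16 steps: need 5 steps of +1 and 11 of -1.
Favorable paths: C(16,5) = 4368
Total paths: 2^16 = 65536
P = 4368/65536 = 273/4096

Answer: 273/4096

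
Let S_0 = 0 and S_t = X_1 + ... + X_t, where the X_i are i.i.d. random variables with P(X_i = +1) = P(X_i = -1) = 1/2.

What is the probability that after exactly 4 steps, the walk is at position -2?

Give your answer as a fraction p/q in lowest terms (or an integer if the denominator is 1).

To reach position -2 after 4 steps: need 1 step of +1 and 3 of -1.
Favorable paths: C(4,1) = 4
Total paths: 2^4 = 16
P = 4/16 = 1/4

Answer: 1/4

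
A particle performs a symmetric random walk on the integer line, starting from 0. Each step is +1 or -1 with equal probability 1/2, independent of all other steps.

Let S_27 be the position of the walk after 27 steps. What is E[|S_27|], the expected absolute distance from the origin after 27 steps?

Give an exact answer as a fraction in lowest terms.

S_27 takes values m ≡ 1 (mod 2) with |m| ≤ 27; P(S_27=m) = C(27,(27+m)/2)/2^27.
Total paths: 2^27 = 134217728
Distribution: P(S=-27)=1/134217728, P(S=-25)=27/134217728, P(S=-23)=351/134217728, P(S=-21)=2925/134217728, P(S=-19)=17550/134217728, P(S=-17)=80730/134217728, P(S=-15)=296010/134217728, P(S=-13)=888030/134217728, P(S=-11)=2220075/134217728, P(S=-9)=4686825/134217728, P(S=-7)=8436285/134217728, P(S=-5)=13037895/134217728, P(S=-3)=17383860/134217728, P(S=-1)=20058300/134217728, P(S=1)=20058300/134217728, P(S=3)=17383860/134217728, P(S=5)=13037895/134217728, P(S=7)=8436285/134217728, P(S=9)=4686825/134217728, P(S=11)=2220075/134217728, P(S=13)=888030/134217728, P(S=15)=296010/134217728, P(S=17)=80730/134217728, P(S=19)=17550/134217728, P(S=21)=2925/134217728, P(S=23)=351/134217728, P(S=25)=27/134217728, P(S=27)=1/134217728
E[|S_27|] = Σ_m |m|·P(S_27=m) = 561632400/134217728 = 35102025/8388608

Answer: 35102025/8388608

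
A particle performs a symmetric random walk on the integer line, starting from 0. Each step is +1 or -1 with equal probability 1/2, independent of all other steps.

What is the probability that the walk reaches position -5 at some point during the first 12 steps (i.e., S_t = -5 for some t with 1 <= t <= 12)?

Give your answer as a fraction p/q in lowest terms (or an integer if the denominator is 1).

Count via complement. Let g(t,s) = #length-t paths at position s with S_1..S_t all ≠ -5.
g(t,s) = g(t-1,s-1) + g(t-1,s+1) for s ≠ -5; g(t,-5) = 0.
t=0: g(0,0)=1
t=1: g(1,-1)=1 g(1,1)=1
t=2: g(2,-2)=1 g(2,0)=2 g(2,2)=1
t=3: g(3,-3)=1 g(3,-1)=3 g(3,1)=3 g(3,3)=1
t=4: g(4,-4)=1 g(4,-2)=4 g(4,0)=6 g(4,2)=4 g(4,4)=1
t=5: g(5,-3)=5 g(5,-1)=10 g(5,1)=10 g(5,3)=5 g(5,5)=1
t=6: g(6,-4)=5 g(6,-2)=15 g(6,0)=20 g(6,2)=15 g(6,4)=6 g(6,6)=1
t=7: g(7,-3)=20 g(7,-1)=35 g(7,1)=35 g(7,3)=21 g(7,5)=7 g(7,7)=1
t=8: g(8,-4)=20 g(8,-2)=55 g(8,0)=70 g(8,2)=56 g(8,4)=28 g(8,6)=8 g(8,8)=1
t=9: g(9,-3)=75 g(9,-1)=125 g(9,1)=126 g(9,3)=84 g(9,5)=36 g(9,7)=9 g(9,9)=1
t=10: g(10,-4)=75 g(10,-2)=200 g(10,0)=251 g(10,2)=210 g(10,4)=120 g(10,6)=45 g(10,8)=10 g(10,10)=1
t=11: g(11,-3)=275 g(11,-1)=451 g(11,1)=461 g(11,3)=330 g(11,5)=165 g(11,7)=55 g(11,9)=11 g(11,11)=1
t=12: g(12,-4)=275 g(12,-2)=726 g(12,0)=912 g(12,2)=791 g(12,4)=495 g(12,6)=220 g(12,8)=66 g(12,10)=12 g(12,12)=1
Paths never hitting -5: Σ_s g(12,s) = 3498
Paths hitting -5: 2^12 - 3498 = 598
P = 598/4096 = 299/2048

Answer: 299/2048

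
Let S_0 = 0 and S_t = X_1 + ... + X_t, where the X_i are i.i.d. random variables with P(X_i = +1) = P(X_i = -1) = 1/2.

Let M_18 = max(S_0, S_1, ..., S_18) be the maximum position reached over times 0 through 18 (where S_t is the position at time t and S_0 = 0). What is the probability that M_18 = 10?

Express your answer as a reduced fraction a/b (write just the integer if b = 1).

Let M_18 = max(S_0,...,S_18). Use the reflection principle: for j ≥ 1, #{paths with M_18 ≥ j} = #{S_18 ≥ j} + #{S_18 ≥ j+1}.
By reflection, #{M_18 ≥ 10} = #{S_18 ≥ 10} + #{S_18 ≥ 11} = 4048 + 988 = 5036.
#{M_18 ≥ 11} = #{S_18 ≥ 11} + #{S_18 ≥ 12} = 988 + 988 = 1976.
#{M_18 = 10} = 5036 - 1976 = 3060.
P(M_18 = 10) = 3060/262144 = 765/65536

Answer: 765/65536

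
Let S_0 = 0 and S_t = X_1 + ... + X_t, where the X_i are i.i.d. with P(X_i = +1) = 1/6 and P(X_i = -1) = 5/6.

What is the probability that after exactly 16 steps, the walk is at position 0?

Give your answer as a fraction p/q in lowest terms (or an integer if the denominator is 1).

Answer: 279296875/156728328192

Derivation:
To be at 0 after 16 steps: need exactly 8 steps of +1 and 8 of -1.
Number of such sequences: C(16,8) = 12870
Each has probability (1/6)^8 · (5/6)^8 = 390625/2821109907456
P = 12870 · 390625/2821109907456 = 279296875/156728328192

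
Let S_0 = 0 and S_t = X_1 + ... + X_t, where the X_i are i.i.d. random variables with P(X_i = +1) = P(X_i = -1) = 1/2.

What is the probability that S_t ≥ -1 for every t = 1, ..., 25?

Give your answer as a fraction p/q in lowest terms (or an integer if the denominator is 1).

Let f(t,s) = #length-t paths at position s with S_1..S_t all ≥ -1.
f(t,s) = f(t-1,s-1) + f(t-1,s+1) for s ≥ -1; f(t,s) = 0 for s < -1.
t=0: f(0,0)=1
t=1: f(1,-1)=1 f(1,1)=1
t=2: f(2,0)=2 f(2,2)=1
t=3: f(3,-1)=2 f(3,1)=3 f(3,3)=1
t=4: f(4,0)=5 f(4,2)=4 f(4,4)=1
t=5: f(5,-1)=5 f(5,1)=9 f(5,3)=5 f(5,5)=1
t=6: f(6,0)=14 f(6,2)=14 f(6,4)=6 f(6,6)=1
t=7: f(7,-1)=14 f(7,1)=28 f(7,3)=20 f(7,5)=7 f(7,7)=1
t=8: f(8,0)=42 f(8,2)=48 f(8,4)=27 f(8,6)=8 f(8,8)=1
t=9: f(9,-1)=42 f(9,1)=90 f(9,3)=75 f(9,5)=35 f(9,7)=9 f(9,9)=1
t=10: f(10,0)=132 f(10,2)=165 f(10,4)=110 f(10,6)=44 f(10,8)=10 f(10,10)=1
t=11: f(11,-1)=132 f(11,1)=297 f(11,3)=275 f(11,5)=154 f(11,7)=54 f(11,9)=11 f(11,11)=1
t=12: f(12,0)=429 f(12,2)=572 f(12,4)=429 f(12,6)=208 f(12,8)=65 f(12,10)=12 f(12,12)=1
t=13: f(13,-1)=429 f(13,1)=1001 f(13,3)=1001 f(13,5)=637 f(13,7)=273 f(13,9)=77 f(13,11)=13 f(13,13)=1
t=14: f(14,0)=1430 f(14,2)=2002 f(14,4)=1638 f(14,6)=910 f(14,8)=350 f(14,10)=90 f(14,12)=14 f(14,14)=1
t=15: f(15,-1)=1430 f(15,1)=3432 f(15,3)=3640 f(15,5)=2548 f(15,7)=1260 f(15,9)=440 f(15,11)=104 f(15,13)=15 f(15,15)=1
t=16: f(16,0)=4862 f(16,2)=7072 f(16,4)=6188 f(16,6)=3808 f(16,8)=1700 f(16,10)=544 f(16,12)=119 f(16,14)=16 f(16,16)=1
t=17: f(17,-1)=4862 f(17,1)=11934 f(17,3)=13260 f(17,5)=9996 f(17,7)=5508 f(17,9)=2244 f(17,11)=663 f(17,13)=135 f(17,15)=17 f(17,17)=1
t=18: f(18,0)=16796 f(18,2)=25194 f(18,4)=23256 f(18,6)=15504 f(18,8)=7752 f(18,10)=2907 f(18,12)=798 f(18,14)=152 f(18,16)=18 f(18,18)=1
t=19: f(19,-1)=16796 f(19,1)=41990 f(19,3)=48450 f(19,5)=38760 f(19,7)=23256 f(19,9)=10659 f(19,11)=3705 f(19,13)=950 f(19,15)=170 f(19,17)=19 f(19,19)=1
t=20: f(20,0)=58786 f(20,2)=90440 f(20,4)=87210 f(20,6)=62016 f(20,8)=33915 f(20,10)=14364 f(20,12)=4655 f(20,14)=1120 f(20,16)=189 f(20,18)=20 f(20,20)=1
t=21: f(21,-1)=58786 f(21,1)=149226 f(21,3)=177650 f(21,5)=149226 f(21,7)=95931 f(21,9)=48279 f(21,11)=19019 f(21,13)=5775 f(21,15)=1309 f(21,17)=209 f(21,19)=21 f(21,21)=1
t=22: f(22,0)=208012 f(22,2)=326876 f(22,4)=326876 f(22,6)=245157 f(22,8)=144210 f(22,10)=67298 f(22,12)=24794 f(22,14)=7084 f(22,16)=1518 f(22,18)=230 f(22,20)=22 f(22,22)=1
t=23: f(23,-1)=208012 f(23,1)=534888 f(23,3)=653752 f(23,5)=572033 f(23,7)=389367 f(23,9)=211508 f(23,11)=92092 f(23,13)=31878 f(23,15)=8602 f(23,17)=1748 f(23,19)=252 f(23,21)=23 f(23,23)=1
t=24: f(24,0)=742900 f(24,2)=1188640 f(24,4)=1225785 f(24,6)=961400 f(24,8)=600875 f(24,10)=303600 f(24,12)=123970 f(24,14)=40480 f(24,16)=10350 f(24,18)=2000 f(24,20)=275 f(24,22)=24 f(24,24)=1
t=25: f(25,-1)=742900 f(25,1)=1931540 f(25,3)=2414425 f(25,5)=2187185 f(25,7)=1562275 f(25,9)=904475 f(25,11)=427570 f(25,13)=164450 f(25,15)=50830 f(25,17)=12350 f(25,19)=2275 f(25,21)=299 f(25,23)=25 f(25,25)=1
Σ_s f(25,s) = 10400600
P = 10400600/33554432 = 1300075/4194304

Answer: 1300075/4194304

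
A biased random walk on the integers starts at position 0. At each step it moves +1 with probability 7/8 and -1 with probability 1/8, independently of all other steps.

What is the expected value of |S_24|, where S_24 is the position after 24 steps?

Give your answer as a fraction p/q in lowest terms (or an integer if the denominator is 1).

S_24 takes values m ≡ 0 (mod 2) with |m| ≤ 24; P(S_24=m) = C(24,(24+m)/2) · (7/8)^((24+m)/2) · (1/8)^((24-m)/2).
Distribution: P(S=-24)=1/4722366482869645213696, P(S=-22)=21/590295810358705651712, P(S=-20)=3381/1180591620717411303424, P(S=-18)=86779/590295810358705651712, P(S=-16)=12756513/2361183241434822606848, P(S=-14)=89295591/590295810358705651712, P(S=-12)=3958771201/1180591620717411303424, P(S=-10)=35628940809/590295810358705651712, P(S=-8)=4239843956271/4722366482869645213696, P(S=-6)=3297656410433/295147905179352825856, P(S=-4)=69250784619093/590295810358705651712, P(S=-2)=308480767848687/295147905179352825856, P(S=0)=9357249958076839/1180591620717411303424, P(S=2)=15115557624585663/295147905179352825856, P(S=4)=166271133870442293/590295810358705651712, P(S=6)=387965979031032017/295147905179352825856, P(S=8)=24441856678955017071/4722366482869645213696, P(S=10)=10064293926628536441/590295810358705651712, P(S=12)=54794489156088698401/1180591620717411303424, P(S=14)=60562330119887508759/590295810358705651712, P(S=16)=423936310839212561313/2361183241434822606848, P(S=18)=141312103613070853771/590295810358705651712, P(S=20)=269777652352226175381/1180591620717411303424, P(S=22)=82106242020242749029/590295810358705651712, P(S=24)=191581231380566414401/4722366482869645213696
E[|S_24|] = Σ_m |m|·P(S_24=m) = 2656331924173813206957/147573952589676412928

Answer: 2656331924173813206957/147573952589676412928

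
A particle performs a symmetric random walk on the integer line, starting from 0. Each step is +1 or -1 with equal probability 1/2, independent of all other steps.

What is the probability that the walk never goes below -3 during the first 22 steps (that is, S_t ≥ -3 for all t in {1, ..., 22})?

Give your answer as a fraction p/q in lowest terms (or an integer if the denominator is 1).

Answer: 156009/262144

Derivation:
Let f(t,s) = #length-t paths at position s with S_1..S_t all ≥ -3.
f(t,s) = f(t-1,s-1) + f(t-1,s+1) for s ≥ -3; f(t,s) = 0 for s < -3.
t=0: f(0,0)=1
t=1: f(1,-1)=1 f(1,1)=1
t=2: f(2,-2)=1 f(2,0)=2 f(2,2)=1
t=3: f(3,-3)=1 f(3,-1)=3 f(3,1)=3 f(3,3)=1
t=4: f(4,-2)=4 f(4,0)=6 f(4,2)=4 f(4,4)=1
t=5: f(5,-3)=4 f(5,-1)=10 f(5,1)=10 f(5,3)=5 f(5,5)=1
t=6: f(6,-2)=14 f(6,0)=20 f(6,2)=15 f(6,4)=6 f(6,6)=1
t=7: f(7,-3)=14 f(7,-1)=34 f(7,1)=35 f(7,3)=21 f(7,5)=7 f(7,7)=1
t=8: f(8,-2)=48 f(8,0)=69 f(8,2)=56 f(8,4)=28 f(8,6)=8 f(8,8)=1
t=9: f(9,-3)=48 f(9,-1)=117 f(9,1)=125 f(9,3)=84 f(9,5)=36 f(9,7)=9 f(9,9)=1
t=10: f(10,-2)=165 f(10,0)=242 f(10,2)=209 f(10,4)=120 f(10,6)=45 f(10,8)=10 f(10,10)=1
t=11: f(11,-3)=165 f(11,-1)=407 f(11,1)=451 f(11,3)=329 f(11,5)=165 f(11,7)=55 f(11,9)=11 f(11,11)=1
t=12: f(12,-2)=572 f(12,0)=858 f(12,2)=780 f(12,4)=494 f(12,6)=220 f(12,8)=66 f(12,10)=12 f(12,12)=1
t=13: f(13,-3)=572 f(13,-1)=1430 f(13,1)=1638 f(13,3)=1274 f(13,5)=714 f(13,7)=286 f(13,9)=78 f(13,11)=13 f(13,13)=1
t=14: f(14,-2)=2002 f(14,0)=3068 f(14,2)=2912 f(14,4)=1988 f(14,6)=1000 f(14,8)=364 f(14,10)=91 f(14,12)=14 f(14,14)=1
t=15: f(15,-3)=2002 f(15,-1)=5070 f(15,1)=5980 f(15,3)=4900 f(15,5)=2988 f(15,7)=1364 f(15,9)=455 f(15,11)=105 f(15,13)=15 f(15,15)=1
t=16: f(16,-2)=7072 f(16,0)=11050 f(16,2)=10880 f(16,4)=7888 f(16,6)=4352 f(16,8)=1819 f(16,10)=560 f(16,12)=120 f(16,14)=16 f(16,16)=1
t=17: f(17,-3)=7072 f(17,-1)=18122 f(17,1)=21930 f(17,3)=18768 f(17,5)=12240 f(17,7)=6171 f(17,9)=2379 f(17,11)=680 f(17,13)=136 f(17,15)=17 f(17,17)=1
t=18: f(18,-2)=25194 f(18,0)=40052 f(18,2)=40698 f(18,4)=31008 f(18,6)=18411 f(18,8)=8550 f(18,10)=3059 f(18,12)=816 f(18,14)=153 f(18,16)=18 f(18,18)=1
t=19: f(19,-3)=25194 f(19,-1)=65246 f(19,1)=80750 f(19,3)=71706 f(19,5)=49419 f(19,7)=26961 f(19,9)=11609 f(19,11)=3875 f(19,13)=969 f(19,15)=171 f(19,17)=19 f(19,19)=1
t=20: f(20,-2)=90440 f(20,0)=145996 f(20,2)=152456 f(20,4)=121125 f(20,6)=76380 f(20,8)=38570 f(20,10)=15484 f(20,12)=4844 f(20,14)=1140 f(20,16)=190 f(20,18)=20 f(20,20)=1
t=21: f(21,-3)=90440 f(21,-1)=236436 f(21,1)=298452 f(21,3)=273581 f(21,5)=197505 f(21,7)=114950 f(21,9)=54054 f(21,11)=20328 f(21,13)=5984 f(21,15)=1330 f(21,17)=210 f(21,19)=21 f(21,21)=1
t=22: f(22,-2)=326876 f(22,0)=534888 f(22,2)=572033 f(22,4)=471086 f(22,6)=312455 f(22,8)=169004 f(22,10)=74382 f(22,12)=26312 f(22,14)=7314 f(22,16)=1540 f(22,18)=231 f(22,20)=22 f(22,22)=1
Σ_s f(22,s) = 2496144
P = 2496144/4194304 = 156009/262144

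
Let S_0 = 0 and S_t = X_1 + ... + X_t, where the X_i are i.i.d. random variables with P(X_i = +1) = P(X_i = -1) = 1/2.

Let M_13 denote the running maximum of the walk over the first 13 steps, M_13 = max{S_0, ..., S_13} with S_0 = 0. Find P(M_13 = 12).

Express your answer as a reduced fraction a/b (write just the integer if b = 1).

Let M_13 = max(S_0,...,S_13). Use the reflection principle: for j ≥ 1, #{paths with M_13 ≥ j} = #{S_13 ≥ j} + #{S_13 ≥ j+1}.
By reflection, #{M_13 ≥ 12} = #{S_13 ≥ 12} + #{S_13 ≥ 13} = 1 + 1 = 2.
#{M_13 ≥ 13} = #{S_13 ≥ 13} + #{S_13 ≥ 14} = 1 + 0 = 1.
#{M_13 = 12} = 2 - 1 = 1.
P(M_13 = 12) = 1/8192 = 1/8192

Answer: 1/8192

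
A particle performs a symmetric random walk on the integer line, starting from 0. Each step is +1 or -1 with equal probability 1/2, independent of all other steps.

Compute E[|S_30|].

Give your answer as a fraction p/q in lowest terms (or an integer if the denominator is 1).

S_30 takes values m ≡ 0 (mod 2) with |m| ≤ 30; P(S_30=m) = C(30,(30+m)/2)/2^30.
Total paths: 2^30 = 1073741824
Distribution: P(S=-30)=1/1073741824, P(S=-28)=30/1073741824, P(S=-26)=435/1073741824, P(S=-24)=4060/1073741824, P(S=-22)=27405/1073741824, P(S=-20)=142506/1073741824, P(S=-18)=593775/1073741824, P(S=-16)=2035800/1073741824, P(S=-14)=5852925/1073741824, P(S=-12)=14307150/1073741824, P(S=-10)=30045015/1073741824, P(S=-8)=54627300/1073741824, P(S=-6)=86493225/1073741824, P(S=-4)=119759850/1073741824, P(S=-2)=145422675/1073741824, P(S=0)=155117520/1073741824, P(S=2)=145422675/1073741824, P(S=4)=119759850/1073741824, P(S=6)=86493225/1073741824, P(S=8)=54627300/1073741824, P(S=10)=30045015/1073741824, P(S=12)=14307150/1073741824, P(S=14)=5852925/1073741824, P(S=16)=2035800/1073741824, P(S=18)=593775/1073741824, P(S=20)=142506/1073741824, P(S=22)=27405/1073741824, P(S=24)=4060/1073741824, P(S=26)=435/1073741824, P(S=28)=30/1073741824, P(S=30)=1/1073741824
E[|S_30|] = Σ_m |m|·P(S_30=m) = 4653525600/1073741824 = 145422675/33554432

Answer: 145422675/33554432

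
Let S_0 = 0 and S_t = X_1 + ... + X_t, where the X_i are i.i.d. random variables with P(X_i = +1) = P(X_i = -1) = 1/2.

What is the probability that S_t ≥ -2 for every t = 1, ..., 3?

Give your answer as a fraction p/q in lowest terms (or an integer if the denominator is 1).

Let f(t,s) = #length-t paths at position s with S_1..S_t all ≥ -2.
f(t,s) = f(t-1,s-1) + f(t-1,s+1) for s ≥ -2; f(t,s) = 0 for s < -2.
t=0: f(0,0)=1
t=1: f(1,-1)=1 f(1,1)=1
t=2: f(2,-2)=1 f(2,0)=2 f(2,2)=1
t=3: f(3,-1)=3 f(3,1)=3 f(3,3)=1
Σ_s f(3,s) = 7
P = 7/8 = 7/8

Answer: 7/8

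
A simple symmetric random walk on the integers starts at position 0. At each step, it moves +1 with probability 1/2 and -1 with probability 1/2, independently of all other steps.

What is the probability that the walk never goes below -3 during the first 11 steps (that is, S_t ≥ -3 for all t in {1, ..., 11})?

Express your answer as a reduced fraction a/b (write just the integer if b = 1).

Answer: 99/128

Derivation:
Let f(t,s) = #length-t paths at position s with S_1..S_t all ≥ -3.
f(t,s) = f(t-1,s-1) + f(t-1,s+1) for s ≥ -3; f(t,s) = 0 for s < -3.
t=0: f(0,0)=1
t=1: f(1,-1)=1 f(1,1)=1
t=2: f(2,-2)=1 f(2,0)=2 f(2,2)=1
t=3: f(3,-3)=1 f(3,-1)=3 f(3,1)=3 f(3,3)=1
t=4: f(4,-2)=4 f(4,0)=6 f(4,2)=4 f(4,4)=1
t=5: f(5,-3)=4 f(5,-1)=10 f(5,1)=10 f(5,3)=5 f(5,5)=1
t=6: f(6,-2)=14 f(6,0)=20 f(6,2)=15 f(6,4)=6 f(6,6)=1
t=7: f(7,-3)=14 f(7,-1)=34 f(7,1)=35 f(7,3)=21 f(7,5)=7 f(7,7)=1
t=8: f(8,-2)=48 f(8,0)=69 f(8,2)=56 f(8,4)=28 f(8,6)=8 f(8,8)=1
t=9: f(9,-3)=48 f(9,-1)=117 f(9,1)=125 f(9,3)=84 f(9,5)=36 f(9,7)=9 f(9,9)=1
t=10: f(10,-2)=165 f(10,0)=242 f(10,2)=209 f(10,4)=120 f(10,6)=45 f(10,8)=10 f(10,10)=1
t=11: f(11,-3)=165 f(11,-1)=407 f(11,1)=451 f(11,3)=329 f(11,5)=165 f(11,7)=55 f(11,9)=11 f(11,11)=1
Σ_s f(11,s) = 1584
P = 1584/2048 = 99/128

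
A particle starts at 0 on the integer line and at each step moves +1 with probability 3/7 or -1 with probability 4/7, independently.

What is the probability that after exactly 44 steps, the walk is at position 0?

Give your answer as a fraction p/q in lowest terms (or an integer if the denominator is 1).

Answer: 1161591901525429550078544286769479680/15286700631942576193765185769276826401

Derivation:
To be at 0 after 44 steps: need exactly 22 steps of +1 and 22 of -1.
Number of such sequences: C(44,22) = 2104098963720
Each has probability (3/7)^22 · (4/7)^22 = 552061438912436417593344/15286700631942576193765185769276826401
P = 2104098963720 · 552061438912436417593344/15286700631942576193765185769276826401 = 1161591901525429550078544286769479680/15286700631942576193765185769276826401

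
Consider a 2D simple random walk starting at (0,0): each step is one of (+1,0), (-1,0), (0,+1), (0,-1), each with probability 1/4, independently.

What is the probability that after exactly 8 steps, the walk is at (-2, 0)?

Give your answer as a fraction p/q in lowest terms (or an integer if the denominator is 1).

Let h be the number of horizontal steps (so 8-h are vertical). To end at (-2,0) need (h-2)/2 right-steps and ((8-h)+0)/2 up-steps.
Sum over h with 2 ≤ h ≤ 8, h ≡ 0 (mod 2), 8-h ≡ 0 (mod 2):
h=2: C(8,2)·C(2,0)·C(6,3) = 28·1·20 = 560
h=4: C(8,4)·C(4,1)·C(4,2) = 70·4·6 = 1680
h=6: C(8,6)·C(6,2)·C(2,1) = 28·15·2 = 840
h=8: C(8,8)·C(8,3)·C(0,0) = 1·56·1 = 56
Total favorable: 3136
Total paths: 4^8 = 65536
P = 3136/65536 = 49/1024

Answer: 49/1024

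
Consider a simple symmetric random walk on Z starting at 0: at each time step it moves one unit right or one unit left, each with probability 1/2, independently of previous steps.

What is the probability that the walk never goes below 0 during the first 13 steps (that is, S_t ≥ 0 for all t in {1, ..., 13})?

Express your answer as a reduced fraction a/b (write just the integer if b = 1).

Answer: 429/2048

Derivation:
Let f(t,s) = #length-t paths at position s with S_1..S_t all ≥ 0.
f(t,s) = f(t-1,s-1) + f(t-1,s+1) for s ≥ 0; f(t,s) = 0 for s < 0.
t=0: f(0,0)=1
t=1: f(1,1)=1
t=2: f(2,0)=1 f(2,2)=1
t=3: f(3,1)=2 f(3,3)=1
t=4: f(4,0)=2 f(4,2)=3 f(4,4)=1
t=5: f(5,1)=5 f(5,3)=4 f(5,5)=1
t=6: f(6,0)=5 f(6,2)=9 f(6,4)=5 f(6,6)=1
t=7: f(7,1)=14 f(7,3)=14 f(7,5)=6 f(7,7)=1
t=8: f(8,0)=14 f(8,2)=28 f(8,4)=20 f(8,6)=7 f(8,8)=1
t=9: f(9,1)=42 f(9,3)=48 f(9,5)=27 f(9,7)=8 f(9,9)=1
t=10: f(10,0)=42 f(10,2)=90 f(10,4)=75 f(10,6)=35 f(10,8)=9 f(10,10)=1
t=11: f(11,1)=132 f(11,3)=165 f(11,5)=110 f(11,7)=44 f(11,9)=10 f(11,11)=1
t=12: f(12,0)=132 f(12,2)=297 f(12,4)=275 f(12,6)=154 f(12,8)=54 f(12,10)=11 f(12,12)=1
t=13: f(13,1)=429 f(13,3)=572 f(13,5)=429 f(13,7)=208 f(13,9)=65 f(13,11)=12 f(13,13)=1
Σ_s f(13,s) = 1716
P = 1716/8192 = 429/2048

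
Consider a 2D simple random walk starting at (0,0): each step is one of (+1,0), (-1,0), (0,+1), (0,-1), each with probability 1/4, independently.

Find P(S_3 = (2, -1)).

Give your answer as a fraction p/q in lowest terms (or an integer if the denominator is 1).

Answer: 3/64

Derivation:
Let h be the number of horizontal steps (so 3-h are vertical). To end at (2,-1) need (h+2)/2 right-steps and ((3-h)-1)/2 up-steps.
Sum over h with 2 ≤ h ≤ 2, h ≡ 0 (mod 2), 3-h ≡ 1 (mod 2):
h=2: C(3,2)·C(2,2)·C(1,0) = 3·1·1 = 3
Total favorable: 3
Total paths: 4^3 = 64
P = 3/64 = 3/64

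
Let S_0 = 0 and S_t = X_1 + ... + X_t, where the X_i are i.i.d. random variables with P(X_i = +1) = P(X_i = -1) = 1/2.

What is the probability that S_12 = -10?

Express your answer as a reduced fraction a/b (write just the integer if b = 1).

Answer: 3/1024

Derivation:
To reach position -10 after 12 steps: need 1 step of +1 and 11 of -1.
Favorable paths: C(12,1) = 12
Total paths: 2^12 = 4096
P = 12/4096 = 3/1024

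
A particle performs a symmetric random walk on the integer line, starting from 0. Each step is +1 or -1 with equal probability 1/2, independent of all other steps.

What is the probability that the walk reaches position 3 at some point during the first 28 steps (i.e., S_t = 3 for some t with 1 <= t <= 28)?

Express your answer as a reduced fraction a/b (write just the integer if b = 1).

Count via complement. Let g(t,s) = #length-t paths at position s with S_1..S_t all ≠ 3.
g(t,s) = g(t-1,s-1) + g(t-1,s+1) for s ≠ 3; g(t,3) = 0.
t=0: g(0,0)=1
t=1: g(1,-1)=1 g(1,1)=1
t=2: g(2,-2)=1 g(2,0)=2 g(2,2)=1
t=3: g(3,-3)=1 g(3,-1)=3 g(3,1)=3
t=4: g(4,-4)=1 g(4,-2)=4 g(4,0)=6 g(4,2)=3
t=5: g(5,-5)=1 g(5,-3)=5 g(5,-1)=10 g(5,1)=9
t=6: g(6,-6)=1 g(6,-4)=6 g(6,-2)=15 g(6,0)=19 g(6,2)=9
t=7: g(7,-7)=1 g(7,-5)=7 g(7,-3)=21 g(7,-1)=34 g(7,1)=28
t=8: g(8,-8)=1 g(8,-6)=8 g(8,-4)=28 g(8,-2)=55 g(8,0)=62 g(8,2)=28
t=9: g(9,-9)=1 g(9,-7)=9 g(9,-5)=36 g(9,-3)=83 g(9,-1)=117 g(9,1)=90
t=10: g(10,-10)=1 g(10,-8)=10 g(10,-6)=45 g(10,-4)=119 g(10,-2)=200 g(10,0)=207 g(10,2)=90
t=11: g(11,-11)=1 g(11,-9)=11 g(11,-7)=55 g(11,-5)=164 g(11,-3)=319 g(11,-1)=407 g(11,1)=297
t=12: g(12,-12)=1 g(12,-10)=12 g(12,-8)=66 g(12,-6)=219 g(12,-4)=483 g(12,-2)=726 g(12,0)=704 g(12,2)=297
t=13: g(13,-13)=1 g(13,-11)=13 g(13,-9)=78 g(13,-7)=285 g(13,-5)=702 g(13,-3)=1209 g(13,-1)=1430 g(13,1)=1001
t=14: g(14,-14)=1 g(14,-12)=14 g(14,-10)=91 g(14,-8)=363 g(14,-6)=987 g(14,-4)=1911 g(14,-2)=2639 g(14,0)=2431 g(14,2)=1001
t=15: g(15,-15)=1 g(15,-13)=15 g(15,-11)=105 g(15,-9)=454 g(15,-7)=1350 g(15,-5)=2898 g(15,-3)=4550 g(15,-1)=5070 g(15,1)=3432
t=16: g(16,-16)=1 g(16,-14)=16 g(16,-12)=120 g(16,-10)=559 g(16,-8)=1804 g(16,-6)=4248 g(16,-4)=7448 g(16,-2)=9620 g(16,0)=8502 g(16,2)=3432
t=17: g(17,-17)=1 g(17,-15)=17 g(17,-13)=136 g(17,-11)=679 g(17,-9)=2363 g(17,-7)=6052 g(17,-5)=11696 g(17,-3)=17068 g(17,-1)=18122 g(17,1)=11934
t=18: g(18,-18)=1 g(18,-16)=18 g(18,-14)=153 g(18,-12)=815 g(18,-10)=3042 g(18,-8)=8415 g(18,-6)=17748 g(18,-4)=28764 g(18,-2)=35190 g(18,0)=30056 g(18,2)=11934
t=19: g(19,-19)=1 g(19,-17)=19 g(19,-15)=171 g(19,-13)=968 g(19,-11)=3857 g(19,-9)=11457 g(19,-7)=26163 g(19,-5)=46512 g(19,-3)=63954 g(19,-1)=65246 g(19,1)=41990
t=20: g(20,-20)=1 g(20,-18)=20 g(20,-16)=190 g(20,-14)=1139 g(20,-12)=4825 g(20,-10)=15314 g(20,-8)=37620 g(20,-6)=72675 g(20,-4)=110466 g(20,-2)=129200 g(20,0)=107236 g(20,2)=41990
t=21: g(21,-21)=1 g(21,-19)=21 g(21,-17)=210 g(21,-15)=1329 g(21,-13)=5964 g(21,-11)=20139 g(21,-9)=52934 g(21,-7)=110295 g(21,-5)=183141 g(21,-3)=239666 g(21,-1)=236436 g(21,1)=149226
t=22: g(22,-22)=1 g(22,-20)=22 g(22,-18)=231 g(22,-16)=1539 g(22,-14)=7293 g(22,-12)=26103 g(22,-10)=73073 g(22,-8)=163229 g(22,-6)=293436 g(22,-4)=422807 g(22,-2)=476102 g(22,0)=385662 g(22,2)=149226
t=23: g(23,-23)=1 g(23,-21)=23 g(23,-19)=253 g(23,-17)=1770 g(23,-15)=8832 g(23,-13)=33396 g(23,-11)=99176 g(23,-9)=236302 g(23,-7)=456665 g(23,-5)=716243 g(23,-3)=898909 g(23,-1)=861764 g(23,1)=534888
t=24: g(24,-24)=1 g(24,-22)=24 g(24,-20)=276 g(24,-18)=2023 g(24,-16)=10602 g(24,-14)=42228 g(24,-12)=132572 g(24,-10)=335478 g(24,-8)=692967 g(24,-6)=1172908 g(24,-4)=1615152 g(24,-2)=1760673 g(24,0)=1396652 g(24,2)=534888
t=25: g(25,-25)=1 g(25,-23)=25 g(25,-21)=300 g(25,-19)=2299 g(25,-17)=12625 g(25,-15)=52830 g(25,-13)=174800 g(25,-11)=468050 g(25,-9)=1028445 g(25,-7)=1865875 g(25,-5)=2788060 g(25,-3)=3375825 g(25,-1)=3157325 g(25,1)=1931540
t=26: g(26,-26)=1 g(26,-24)=26 g(26,-22)=325 g(26,-20)=2599 g(26,-18)=14924 g(26,-16)=65455 g(26,-14)=227630 g(26,-12)=642850 g(26,-10)=1496495 g(26,-8)=2894320 g(26,-6)=4653935 g(26,-4)=6163885 g(26,-2)=6533150 g(26,0)=5088865 g(26,2)=1931540
t=27: g(27,-27)=1 g(27,-25)=27 g(27,-23)=351 g(27,-21)=2924 g(27,-19)=17523 g(27,-17)=80379 g(27,-15)=293085 g(27,-13)=870480 g(27,-11)=2139345 g(27,-9)=4390815 g(27,-7)=7548255 g(27,-5)=10817820 g(27,-3)=12697035 g(27,-1)=11622015 g(27,1)=7020405
t=28: g(28,-28)=1 g(28,-26)=28 g(28,-24)=378 g(28,-22)=3275 g(28,-20)=20447 g(28,-18)=97902 g(28,-16)=373464 g(28,-14)=1163565 g(28,-12)=3009825 g(28,-10)=6530160 g(28,-8)=11939070 g(28,-6)=18366075 g(28,-4)=23514855 g(28,-2)=24319050 g(28,0)=18642420 g(28,2)=7020405
Paths never hitting 3: Σ_s g(28,s) = 115000920
Paths hitting 3: 2^28 - 115000920 = 153434536
P = 153434536/268435456 = 19179317/33554432

Answer: 19179317/33554432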